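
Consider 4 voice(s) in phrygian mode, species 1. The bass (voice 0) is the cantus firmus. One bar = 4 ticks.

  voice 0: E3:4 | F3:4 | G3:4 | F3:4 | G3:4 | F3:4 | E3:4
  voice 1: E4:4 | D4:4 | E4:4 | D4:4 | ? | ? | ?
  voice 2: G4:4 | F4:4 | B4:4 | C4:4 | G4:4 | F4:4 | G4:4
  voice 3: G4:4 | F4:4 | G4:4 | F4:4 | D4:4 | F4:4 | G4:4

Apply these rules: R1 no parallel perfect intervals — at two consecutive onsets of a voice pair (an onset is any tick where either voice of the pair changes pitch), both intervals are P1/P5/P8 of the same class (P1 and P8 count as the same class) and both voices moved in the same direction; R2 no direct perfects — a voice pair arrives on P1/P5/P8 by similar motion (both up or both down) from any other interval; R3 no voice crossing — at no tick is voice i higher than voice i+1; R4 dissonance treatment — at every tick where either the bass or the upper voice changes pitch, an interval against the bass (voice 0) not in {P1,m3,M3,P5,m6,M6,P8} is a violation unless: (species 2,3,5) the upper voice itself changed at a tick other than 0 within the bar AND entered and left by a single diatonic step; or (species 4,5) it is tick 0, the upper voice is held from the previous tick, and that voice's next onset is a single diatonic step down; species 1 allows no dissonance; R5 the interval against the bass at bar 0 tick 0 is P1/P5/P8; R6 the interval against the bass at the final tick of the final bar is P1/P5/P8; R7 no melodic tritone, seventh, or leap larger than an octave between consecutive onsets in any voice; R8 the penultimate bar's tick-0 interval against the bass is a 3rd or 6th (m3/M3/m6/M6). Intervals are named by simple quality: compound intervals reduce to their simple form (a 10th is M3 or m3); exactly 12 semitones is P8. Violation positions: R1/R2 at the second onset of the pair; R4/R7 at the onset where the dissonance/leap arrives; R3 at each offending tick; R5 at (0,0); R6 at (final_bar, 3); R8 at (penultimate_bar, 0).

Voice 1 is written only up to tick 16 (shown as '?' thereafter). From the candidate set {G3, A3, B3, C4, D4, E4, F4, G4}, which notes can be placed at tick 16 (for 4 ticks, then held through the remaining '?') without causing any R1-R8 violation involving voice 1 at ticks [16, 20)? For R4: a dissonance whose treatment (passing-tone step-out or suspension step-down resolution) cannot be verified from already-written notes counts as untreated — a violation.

{B3, D4, E4}

G3: violates R2
A3: violates R4
B3: legal
C4: violates R4
D4: legal
E4: legal
F4: violates R4
G4: violates R2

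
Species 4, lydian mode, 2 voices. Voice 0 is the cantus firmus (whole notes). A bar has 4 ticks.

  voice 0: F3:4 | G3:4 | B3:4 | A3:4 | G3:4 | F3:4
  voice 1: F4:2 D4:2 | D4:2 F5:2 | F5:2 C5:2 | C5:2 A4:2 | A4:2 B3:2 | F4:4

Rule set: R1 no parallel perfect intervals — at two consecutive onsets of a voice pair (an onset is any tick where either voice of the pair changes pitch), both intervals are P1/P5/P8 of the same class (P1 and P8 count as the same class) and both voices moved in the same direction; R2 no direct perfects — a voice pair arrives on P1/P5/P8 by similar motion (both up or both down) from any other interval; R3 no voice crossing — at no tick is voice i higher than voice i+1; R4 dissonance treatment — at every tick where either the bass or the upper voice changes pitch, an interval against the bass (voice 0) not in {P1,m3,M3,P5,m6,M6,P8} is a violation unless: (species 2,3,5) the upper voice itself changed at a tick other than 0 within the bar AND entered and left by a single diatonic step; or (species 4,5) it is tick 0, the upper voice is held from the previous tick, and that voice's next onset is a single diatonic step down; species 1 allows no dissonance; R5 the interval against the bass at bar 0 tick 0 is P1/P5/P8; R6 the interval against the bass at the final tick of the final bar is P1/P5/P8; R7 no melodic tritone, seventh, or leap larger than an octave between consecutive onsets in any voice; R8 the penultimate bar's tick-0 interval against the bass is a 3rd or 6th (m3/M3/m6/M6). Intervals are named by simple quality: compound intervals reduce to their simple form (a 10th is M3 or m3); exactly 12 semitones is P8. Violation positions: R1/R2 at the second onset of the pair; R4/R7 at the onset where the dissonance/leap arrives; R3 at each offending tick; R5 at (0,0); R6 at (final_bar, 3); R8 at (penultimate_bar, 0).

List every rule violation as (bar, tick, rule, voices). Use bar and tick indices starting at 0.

(1, 2, R4, (0, 1))
(1, 2, R7, (1,))
(2, 0, R4, (0, 1))
(2, 2, R4, (0, 1))
(4, 0, R4, (0, 1))
(4, 0, R8, (0, 1))
(4, 2, R7, (1,))
(5, 0, R7, (1,))

bar 0: v0=F3 v1=F4 downbeat P8
bar 1: v0=G3 v1=D4 downbeat P5
bar 2: v0=B3 v1=F5 downbeat TT
bar 3: v0=A3 v1=C5 downbeat m3
bar 4: v0=G3 v1=A4 downbeat M2
bar 5: v0=F3 v1=F4 downbeat P8
  -> R4 @ bar 1 tick 2 v(0, 1): G3/F5 m7 untreated
  -> R7 @ bar 1 tick 2 v(1,): D4->F5 leap 15st
  -> R4 @ bar 2 tick 0 v(0, 1): B3/F5 TT untreated
  -> R4 @ bar 2 tick 2 v(0, 1): B3/C5 m2 untreated
  -> R4 @ bar 4 tick 0 v(0, 1): G3/A4 M2 untreated
  -> R8 @ bar 4 tick 0 v(0, 1): penult M2 not 3rd/6th
  -> R7 @ bar 4 tick 2 v(1,): A4->B3 leap 10st
  -> R7 @ bar 5 tick 0 v(1,): B3->F4 leap 6st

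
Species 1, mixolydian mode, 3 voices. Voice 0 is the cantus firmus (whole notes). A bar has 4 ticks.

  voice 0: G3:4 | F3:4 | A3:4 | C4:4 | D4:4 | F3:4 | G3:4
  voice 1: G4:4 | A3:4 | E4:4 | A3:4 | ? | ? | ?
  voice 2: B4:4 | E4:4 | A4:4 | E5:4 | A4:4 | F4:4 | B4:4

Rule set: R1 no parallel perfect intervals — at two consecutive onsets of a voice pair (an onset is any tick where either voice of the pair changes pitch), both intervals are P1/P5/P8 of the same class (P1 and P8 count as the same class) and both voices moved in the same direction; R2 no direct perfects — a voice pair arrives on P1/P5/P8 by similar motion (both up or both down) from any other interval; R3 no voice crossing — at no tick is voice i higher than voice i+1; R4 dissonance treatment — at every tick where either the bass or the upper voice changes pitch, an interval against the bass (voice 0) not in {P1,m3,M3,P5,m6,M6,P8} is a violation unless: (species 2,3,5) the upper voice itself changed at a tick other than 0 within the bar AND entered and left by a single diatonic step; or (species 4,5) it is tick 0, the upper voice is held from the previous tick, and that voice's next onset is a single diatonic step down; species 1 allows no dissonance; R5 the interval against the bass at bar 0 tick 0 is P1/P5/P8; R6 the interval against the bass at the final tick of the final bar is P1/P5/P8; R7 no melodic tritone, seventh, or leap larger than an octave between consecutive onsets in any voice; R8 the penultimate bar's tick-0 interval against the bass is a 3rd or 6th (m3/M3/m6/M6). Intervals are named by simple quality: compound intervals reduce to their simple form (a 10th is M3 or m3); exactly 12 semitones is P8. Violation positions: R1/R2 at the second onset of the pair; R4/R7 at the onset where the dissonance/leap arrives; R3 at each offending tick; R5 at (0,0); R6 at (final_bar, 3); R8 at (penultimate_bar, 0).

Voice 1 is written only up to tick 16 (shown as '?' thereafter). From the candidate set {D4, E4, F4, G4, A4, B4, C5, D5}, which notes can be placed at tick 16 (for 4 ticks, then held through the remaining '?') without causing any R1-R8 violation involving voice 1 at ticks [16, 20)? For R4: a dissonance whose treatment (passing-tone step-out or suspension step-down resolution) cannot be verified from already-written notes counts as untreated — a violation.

{F4}

D4: violates R2
E4: violates R4
F4: legal
G4: violates R4,R7
A4: violates R2
B4: violates R3,R7
C5: violates R3,R4,R7
D5: violates R2,R3,R7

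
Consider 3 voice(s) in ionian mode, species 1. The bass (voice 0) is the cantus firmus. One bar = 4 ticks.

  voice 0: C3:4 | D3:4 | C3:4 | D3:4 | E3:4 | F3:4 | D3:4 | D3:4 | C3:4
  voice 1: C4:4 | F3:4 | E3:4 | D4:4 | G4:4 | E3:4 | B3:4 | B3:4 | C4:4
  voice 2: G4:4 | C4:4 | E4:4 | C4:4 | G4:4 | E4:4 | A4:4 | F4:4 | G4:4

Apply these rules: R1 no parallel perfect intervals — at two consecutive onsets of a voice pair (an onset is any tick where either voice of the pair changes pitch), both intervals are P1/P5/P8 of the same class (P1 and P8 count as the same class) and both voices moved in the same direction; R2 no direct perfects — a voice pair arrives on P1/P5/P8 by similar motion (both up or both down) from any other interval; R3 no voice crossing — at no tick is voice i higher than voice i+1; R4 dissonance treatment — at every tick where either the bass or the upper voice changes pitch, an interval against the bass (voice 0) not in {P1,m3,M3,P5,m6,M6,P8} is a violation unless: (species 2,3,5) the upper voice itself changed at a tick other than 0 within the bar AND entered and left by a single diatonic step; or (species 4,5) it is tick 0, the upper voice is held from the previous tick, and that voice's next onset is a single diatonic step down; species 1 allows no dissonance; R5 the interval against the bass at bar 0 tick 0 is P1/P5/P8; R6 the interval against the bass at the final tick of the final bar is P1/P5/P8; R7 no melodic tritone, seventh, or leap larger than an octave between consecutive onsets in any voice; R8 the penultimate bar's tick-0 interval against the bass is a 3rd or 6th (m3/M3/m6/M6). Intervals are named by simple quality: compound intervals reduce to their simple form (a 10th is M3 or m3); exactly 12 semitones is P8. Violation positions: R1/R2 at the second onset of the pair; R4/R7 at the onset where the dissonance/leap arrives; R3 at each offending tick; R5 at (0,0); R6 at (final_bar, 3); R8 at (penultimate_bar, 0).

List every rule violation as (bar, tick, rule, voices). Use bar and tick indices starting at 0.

bar 0: v0=C3 v1=C4 v2=G4 downbeat P5
bar 1: v0=D3 v1=F3 v2=C4 downbeat m7
bar 2: v0=C3 v1=E3 v2=E4 downbeat M3
bar 3: v0=D3 v1=D4 v2=C4 downbeat m7
bar 4: v0=E3 v1=G4 v2=G4 downbeat m3
bar 5: v0=F3 v1=E3 v2=E4 downbeat M7
bar 6: v0=D3 v1=B3 v2=A4 downbeat P5
bar 7: v0=D3 v1=B3 v2=F4 downbeat m3
bar 8: v0=C3 v1=C4 v2=G4 downbeat P5
  -> R1 @ bar 1 tick 0 v(1, 2): C4/G4 P5 -> F3/C4 P5 similar
  -> R4 @ bar 1 tick 0 v(0, 2): D3/C4 m7 untreated
  -> R2 @ bar 3 tick 0 v(0, 1): C3/E3 M3 -> D3/D4 P8 similar
  -> R3 @ bar 3 tick 0 v(1, 2): D4 above C4
  -> R4 @ bar 3 tick 0 v(0, 2): D3/C4 m7 untreated
  -> R7 @ bar 3 tick 0 v(1,): E3->D4 leap 10st
  -> R3 @ bar 3 tick 1 v(1, 2): D4 above C4
  -> R3 @ bar 3 tick 2 v(1, 2): D4 above C4
  -> R3 @ bar 3 tick 3 v(1, 2): D4 above C4
  -> R2 @ bar 4 tick 0 v(1, 2): D4/C4 M2 -> G4/G4 P1 similar
  -> R1 @ bar 5 tick 0 v(1, 2): G4/G4 P1 -> E3/E4 P8 similar
  -> R3 @ bar 5 tick 0 v(0, 1): F3 above E3
  -> R4 @ bar 5 tick 0 v(0, 1): F3/E3 m2 untreated
  -> R4 @ bar 5 tick 0 v(0, 2): F3/E4 M7 untreated
  -> R7 @ bar 5 tick 0 v(1,): G4->E3 leap 15st
  -> R3 @ bar 5 tick 1 v(0, 1): F3 above E3
  -> R3 @ bar 5 tick 2 v(0, 1): F3 above E3
  -> R3 @ bar 5 tick 3 v(0, 1): F3 above E3
  -> R2 @ bar 8 tick 0 v(1, 2): B3/F4 TT -> C4/G4 P5 similar

(1, 0, R1, (1, 2))
(1, 0, R4, (0, 2))
(3, 0, R2, (0, 1))
(3, 0, R3, (1, 2))
(3, 0, R4, (0, 2))
(3, 0, R7, (1,))
(3, 1, R3, (1, 2))
(3, 2, R3, (1, 2))
(3, 3, R3, (1, 2))
(4, 0, R2, (1, 2))
(5, 0, R1, (1, 2))
(5, 0, R3, (0, 1))
(5, 0, R4, (0, 1))
(5, 0, R4, (0, 2))
(5, 0, R7, (1,))
(5, 1, R3, (0, 1))
(5, 2, R3, (0, 1))
(5, 3, R3, (0, 1))
(8, 0, R2, (1, 2))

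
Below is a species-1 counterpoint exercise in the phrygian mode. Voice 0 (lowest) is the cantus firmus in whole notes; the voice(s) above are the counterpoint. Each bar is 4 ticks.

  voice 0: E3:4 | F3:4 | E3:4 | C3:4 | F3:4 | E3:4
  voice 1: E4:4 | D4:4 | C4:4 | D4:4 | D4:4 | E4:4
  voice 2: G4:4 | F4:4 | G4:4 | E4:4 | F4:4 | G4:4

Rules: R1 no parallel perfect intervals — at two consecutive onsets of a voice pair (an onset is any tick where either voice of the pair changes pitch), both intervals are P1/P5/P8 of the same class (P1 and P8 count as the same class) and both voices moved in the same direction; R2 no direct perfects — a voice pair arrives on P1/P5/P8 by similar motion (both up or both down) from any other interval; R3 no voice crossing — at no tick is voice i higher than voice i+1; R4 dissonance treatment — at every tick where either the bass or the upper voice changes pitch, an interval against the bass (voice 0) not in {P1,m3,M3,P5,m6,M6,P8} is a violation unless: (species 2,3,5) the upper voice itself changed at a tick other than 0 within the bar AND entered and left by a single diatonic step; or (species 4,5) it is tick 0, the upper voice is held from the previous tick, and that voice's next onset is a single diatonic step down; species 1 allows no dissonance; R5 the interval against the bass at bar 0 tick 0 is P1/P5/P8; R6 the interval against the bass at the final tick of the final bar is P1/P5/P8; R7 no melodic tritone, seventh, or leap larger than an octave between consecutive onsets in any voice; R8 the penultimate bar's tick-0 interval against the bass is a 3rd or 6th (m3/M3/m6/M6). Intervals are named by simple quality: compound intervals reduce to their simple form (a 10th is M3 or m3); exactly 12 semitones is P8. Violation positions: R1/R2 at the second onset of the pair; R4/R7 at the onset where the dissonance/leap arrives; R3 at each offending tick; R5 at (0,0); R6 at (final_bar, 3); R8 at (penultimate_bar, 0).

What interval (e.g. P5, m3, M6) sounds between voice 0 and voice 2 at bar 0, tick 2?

m3

voice 0=E3 voice 2=G4 -> m3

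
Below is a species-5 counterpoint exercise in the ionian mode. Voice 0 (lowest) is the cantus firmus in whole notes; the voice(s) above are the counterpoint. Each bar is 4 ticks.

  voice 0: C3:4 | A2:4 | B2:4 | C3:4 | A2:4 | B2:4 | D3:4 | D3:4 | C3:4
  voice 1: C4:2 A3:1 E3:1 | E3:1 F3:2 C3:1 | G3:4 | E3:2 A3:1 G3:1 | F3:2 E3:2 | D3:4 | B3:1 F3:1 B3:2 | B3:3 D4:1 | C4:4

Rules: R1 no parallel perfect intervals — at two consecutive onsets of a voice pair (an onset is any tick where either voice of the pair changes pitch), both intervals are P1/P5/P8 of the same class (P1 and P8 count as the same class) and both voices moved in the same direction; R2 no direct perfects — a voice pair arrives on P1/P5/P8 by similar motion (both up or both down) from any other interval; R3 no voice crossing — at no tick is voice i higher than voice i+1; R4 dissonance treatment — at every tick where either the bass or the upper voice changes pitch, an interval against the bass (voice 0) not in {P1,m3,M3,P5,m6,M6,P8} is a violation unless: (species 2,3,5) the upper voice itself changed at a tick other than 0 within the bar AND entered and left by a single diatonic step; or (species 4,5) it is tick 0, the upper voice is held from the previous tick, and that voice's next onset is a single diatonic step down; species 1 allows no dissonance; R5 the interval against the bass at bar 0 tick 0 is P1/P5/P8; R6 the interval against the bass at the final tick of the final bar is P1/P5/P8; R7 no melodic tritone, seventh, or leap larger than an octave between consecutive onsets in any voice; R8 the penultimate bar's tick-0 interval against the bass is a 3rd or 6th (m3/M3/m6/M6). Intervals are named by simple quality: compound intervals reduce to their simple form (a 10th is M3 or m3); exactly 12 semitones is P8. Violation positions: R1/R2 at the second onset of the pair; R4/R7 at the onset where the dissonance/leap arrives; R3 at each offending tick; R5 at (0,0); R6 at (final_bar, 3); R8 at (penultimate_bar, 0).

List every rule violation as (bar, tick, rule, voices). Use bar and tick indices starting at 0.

bar 0: v0=C3 v1=C4 downbeat P8
bar 1: v0=A2 v1=E3 downbeat P5
bar 2: v0=B2 v1=G3 downbeat m6
bar 3: v0=C3 v1=E3 downbeat M3
bar 4: v0=A2 v1=F3 downbeat m6
bar 5: v0=B2 v1=D3 downbeat m3
bar 6: v0=D3 v1=B3 downbeat M6
bar 7: v0=D3 v1=B3 downbeat M6
bar 8: v0=C3 v1=C4 downbeat P8
  -> R7 @ bar 6 tick 1 v(1,): B3->F3 leap 6st
  -> R7 @ bar 6 tick 2 v(1,): F3->B3 leap 6st
  -> R1 @ bar 8 tick 0 v(0, 1): D3/D4 P8 -> C3/C4 P8 similar

(6, 1, R7, (1,))
(6, 2, R7, (1,))
(8, 0, R1, (0, 1))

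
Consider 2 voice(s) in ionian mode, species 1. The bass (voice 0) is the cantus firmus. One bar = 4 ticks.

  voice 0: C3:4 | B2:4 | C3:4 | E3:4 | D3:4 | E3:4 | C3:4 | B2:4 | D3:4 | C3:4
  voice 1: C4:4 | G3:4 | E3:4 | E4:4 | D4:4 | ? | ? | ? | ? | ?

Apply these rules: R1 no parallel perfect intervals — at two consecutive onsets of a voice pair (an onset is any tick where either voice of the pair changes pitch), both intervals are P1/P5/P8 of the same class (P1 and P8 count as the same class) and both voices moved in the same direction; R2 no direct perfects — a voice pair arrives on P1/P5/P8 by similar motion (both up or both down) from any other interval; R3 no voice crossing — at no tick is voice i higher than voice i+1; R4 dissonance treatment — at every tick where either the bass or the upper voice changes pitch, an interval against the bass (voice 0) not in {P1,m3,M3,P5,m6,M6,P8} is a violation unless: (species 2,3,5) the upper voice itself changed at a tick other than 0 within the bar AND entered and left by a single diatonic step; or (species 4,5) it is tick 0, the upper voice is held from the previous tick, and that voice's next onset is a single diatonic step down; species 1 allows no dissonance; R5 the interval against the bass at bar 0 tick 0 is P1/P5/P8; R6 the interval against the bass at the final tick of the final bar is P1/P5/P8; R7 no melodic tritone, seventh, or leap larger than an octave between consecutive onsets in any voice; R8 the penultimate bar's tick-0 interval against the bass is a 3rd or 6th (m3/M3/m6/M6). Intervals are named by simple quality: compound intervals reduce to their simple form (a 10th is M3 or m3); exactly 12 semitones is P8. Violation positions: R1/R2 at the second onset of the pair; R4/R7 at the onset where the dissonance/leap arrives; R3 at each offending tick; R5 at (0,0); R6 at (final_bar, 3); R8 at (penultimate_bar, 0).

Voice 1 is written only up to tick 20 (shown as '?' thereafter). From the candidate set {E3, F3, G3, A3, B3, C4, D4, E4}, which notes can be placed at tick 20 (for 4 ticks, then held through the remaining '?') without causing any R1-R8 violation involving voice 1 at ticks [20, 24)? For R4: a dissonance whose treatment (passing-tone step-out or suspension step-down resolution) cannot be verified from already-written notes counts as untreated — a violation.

{B3, C4, G3}

E3: violates R7
F3: violates R4
G3: legal
A3: violates R4
B3: legal
C4: legal
D4: violates R4
E4: violates R1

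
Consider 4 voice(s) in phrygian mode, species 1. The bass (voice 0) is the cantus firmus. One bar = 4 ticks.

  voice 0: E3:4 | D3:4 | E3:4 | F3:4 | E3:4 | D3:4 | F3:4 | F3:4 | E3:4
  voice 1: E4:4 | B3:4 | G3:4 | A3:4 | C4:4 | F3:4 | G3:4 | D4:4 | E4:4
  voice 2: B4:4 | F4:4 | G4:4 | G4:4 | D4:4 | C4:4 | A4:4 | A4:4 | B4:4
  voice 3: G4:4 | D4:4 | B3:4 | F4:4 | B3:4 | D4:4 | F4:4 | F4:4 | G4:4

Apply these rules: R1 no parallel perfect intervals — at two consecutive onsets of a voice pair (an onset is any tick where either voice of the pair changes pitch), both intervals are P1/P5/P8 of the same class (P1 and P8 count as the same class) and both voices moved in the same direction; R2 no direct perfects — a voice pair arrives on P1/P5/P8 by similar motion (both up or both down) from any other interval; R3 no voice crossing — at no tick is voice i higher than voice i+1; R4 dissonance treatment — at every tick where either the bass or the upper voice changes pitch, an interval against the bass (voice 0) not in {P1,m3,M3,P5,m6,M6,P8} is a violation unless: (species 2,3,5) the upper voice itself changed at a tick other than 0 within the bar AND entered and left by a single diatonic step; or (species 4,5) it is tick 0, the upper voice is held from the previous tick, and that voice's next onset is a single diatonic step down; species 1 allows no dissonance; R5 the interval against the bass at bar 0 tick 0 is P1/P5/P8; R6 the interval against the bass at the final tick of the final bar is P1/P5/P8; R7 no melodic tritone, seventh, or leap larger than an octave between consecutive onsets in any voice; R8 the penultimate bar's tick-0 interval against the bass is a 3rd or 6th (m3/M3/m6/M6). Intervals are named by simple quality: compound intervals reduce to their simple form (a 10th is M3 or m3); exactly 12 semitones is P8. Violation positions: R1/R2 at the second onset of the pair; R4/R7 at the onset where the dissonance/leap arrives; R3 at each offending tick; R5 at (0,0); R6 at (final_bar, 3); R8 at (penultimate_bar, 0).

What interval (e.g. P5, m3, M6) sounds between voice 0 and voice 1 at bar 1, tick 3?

M6

voice 0=D3 voice 1=B3 -> M6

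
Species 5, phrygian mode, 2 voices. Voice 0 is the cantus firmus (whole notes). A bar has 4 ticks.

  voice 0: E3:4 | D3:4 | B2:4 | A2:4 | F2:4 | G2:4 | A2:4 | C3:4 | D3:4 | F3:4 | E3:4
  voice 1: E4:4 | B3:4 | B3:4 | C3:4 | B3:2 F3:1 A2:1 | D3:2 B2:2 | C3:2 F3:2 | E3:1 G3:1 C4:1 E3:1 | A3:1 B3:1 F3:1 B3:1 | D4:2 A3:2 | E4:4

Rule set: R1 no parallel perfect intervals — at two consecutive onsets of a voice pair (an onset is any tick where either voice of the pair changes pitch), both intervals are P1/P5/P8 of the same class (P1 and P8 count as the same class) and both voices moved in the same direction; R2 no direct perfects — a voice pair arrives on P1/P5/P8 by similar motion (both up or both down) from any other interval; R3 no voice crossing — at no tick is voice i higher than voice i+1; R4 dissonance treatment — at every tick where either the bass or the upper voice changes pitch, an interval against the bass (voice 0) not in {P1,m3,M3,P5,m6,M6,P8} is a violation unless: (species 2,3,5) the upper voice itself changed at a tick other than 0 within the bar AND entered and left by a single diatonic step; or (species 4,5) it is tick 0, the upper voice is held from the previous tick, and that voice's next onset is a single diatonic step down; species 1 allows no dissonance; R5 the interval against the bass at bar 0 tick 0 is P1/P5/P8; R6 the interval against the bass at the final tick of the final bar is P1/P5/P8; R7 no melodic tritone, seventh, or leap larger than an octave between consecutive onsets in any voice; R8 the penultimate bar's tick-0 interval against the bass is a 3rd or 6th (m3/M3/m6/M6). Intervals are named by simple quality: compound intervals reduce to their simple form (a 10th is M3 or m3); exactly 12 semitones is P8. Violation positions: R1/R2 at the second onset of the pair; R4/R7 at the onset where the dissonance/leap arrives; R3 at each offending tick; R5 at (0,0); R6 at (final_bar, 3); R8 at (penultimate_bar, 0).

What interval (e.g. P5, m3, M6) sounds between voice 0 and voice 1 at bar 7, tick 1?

voice 0=C3 voice 1=G3 -> P5

P5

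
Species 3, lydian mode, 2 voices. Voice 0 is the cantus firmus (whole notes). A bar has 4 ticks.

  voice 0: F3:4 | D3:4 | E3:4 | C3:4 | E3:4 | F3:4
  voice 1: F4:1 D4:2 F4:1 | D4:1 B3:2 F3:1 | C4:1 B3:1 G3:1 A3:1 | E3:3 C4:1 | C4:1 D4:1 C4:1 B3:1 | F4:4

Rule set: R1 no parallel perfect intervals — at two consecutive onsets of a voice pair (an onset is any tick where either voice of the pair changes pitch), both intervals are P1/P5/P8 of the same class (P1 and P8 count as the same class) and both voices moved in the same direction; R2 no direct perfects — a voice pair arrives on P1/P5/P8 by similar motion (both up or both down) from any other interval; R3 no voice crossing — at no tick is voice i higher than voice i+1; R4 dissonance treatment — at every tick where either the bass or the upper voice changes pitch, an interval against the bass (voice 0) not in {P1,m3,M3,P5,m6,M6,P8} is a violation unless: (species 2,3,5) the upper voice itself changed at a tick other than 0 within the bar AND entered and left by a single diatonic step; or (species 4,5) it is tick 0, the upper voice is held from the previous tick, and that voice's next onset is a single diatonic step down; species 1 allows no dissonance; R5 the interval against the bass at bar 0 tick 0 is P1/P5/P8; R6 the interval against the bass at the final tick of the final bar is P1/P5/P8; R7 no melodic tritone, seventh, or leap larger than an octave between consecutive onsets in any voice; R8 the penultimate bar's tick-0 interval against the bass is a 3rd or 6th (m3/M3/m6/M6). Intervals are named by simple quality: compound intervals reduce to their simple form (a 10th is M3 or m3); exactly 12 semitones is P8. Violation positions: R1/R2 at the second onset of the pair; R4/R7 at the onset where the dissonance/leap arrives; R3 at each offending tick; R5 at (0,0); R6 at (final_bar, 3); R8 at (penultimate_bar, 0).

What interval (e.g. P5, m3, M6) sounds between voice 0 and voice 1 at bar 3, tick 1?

M3

voice 0=C3 voice 1=E3 -> M3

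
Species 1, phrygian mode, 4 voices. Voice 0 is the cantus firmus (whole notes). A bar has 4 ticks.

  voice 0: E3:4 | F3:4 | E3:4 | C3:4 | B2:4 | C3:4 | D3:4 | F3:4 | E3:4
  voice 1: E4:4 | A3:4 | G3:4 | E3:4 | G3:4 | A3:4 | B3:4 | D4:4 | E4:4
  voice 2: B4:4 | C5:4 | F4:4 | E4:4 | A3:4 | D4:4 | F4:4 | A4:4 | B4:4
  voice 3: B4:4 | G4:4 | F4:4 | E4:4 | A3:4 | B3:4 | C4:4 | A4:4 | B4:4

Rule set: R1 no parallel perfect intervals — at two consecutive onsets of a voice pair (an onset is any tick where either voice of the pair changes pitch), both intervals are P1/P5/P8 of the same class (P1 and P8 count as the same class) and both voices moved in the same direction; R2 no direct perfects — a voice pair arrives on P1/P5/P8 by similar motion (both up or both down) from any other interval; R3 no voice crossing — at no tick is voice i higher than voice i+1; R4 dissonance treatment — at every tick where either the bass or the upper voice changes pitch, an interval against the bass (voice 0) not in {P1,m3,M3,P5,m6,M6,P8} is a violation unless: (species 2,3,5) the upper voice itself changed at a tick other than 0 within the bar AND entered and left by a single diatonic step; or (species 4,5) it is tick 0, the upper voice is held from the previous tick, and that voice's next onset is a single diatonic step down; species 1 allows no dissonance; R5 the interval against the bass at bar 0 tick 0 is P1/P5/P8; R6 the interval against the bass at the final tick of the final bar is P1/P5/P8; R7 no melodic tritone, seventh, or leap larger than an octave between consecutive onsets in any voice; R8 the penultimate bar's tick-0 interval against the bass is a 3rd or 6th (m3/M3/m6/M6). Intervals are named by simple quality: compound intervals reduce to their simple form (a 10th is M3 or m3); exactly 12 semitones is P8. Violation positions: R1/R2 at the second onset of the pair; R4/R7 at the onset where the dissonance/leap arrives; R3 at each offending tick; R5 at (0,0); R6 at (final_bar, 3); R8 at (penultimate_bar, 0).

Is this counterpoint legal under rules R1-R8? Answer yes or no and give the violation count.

bar 0: v0=E3 v1=E4 v2=B4 v3=B4 (P5)
bar 1: v0=F3 v1=A3 v2=C5 v3=G4 (M2)
bar 2: v0=E3 v1=G3 v2=F4 v3=F4 (m2)
bar 3: v0=C3 v1=E3 v2=E4 v3=E4 (M3)
bar 4: v0=B2 v1=G3 v2=A3 v3=A3 (m7)
bar 5: v0=C3 v1=A3 v2=D4 v3=B3 (M7)
bar 6: v0=D3 v1=B3 v2=F4 v3=C4 (m7)
bar 7: v0=F3 v1=D4 v2=A4 v3=A4 (M3)
bar 8: v0=E3 v1=E4 v2=B4 v3=B4 (P5)
  R1 @ bar1.0: E3/B4 P5 -> F3/C5 P5 similar
  R3 @ bar1.0: C5 above G4
  R4 @ bar1.0: F3/G4 M2 untreated
  R3 @ bar1.1: C5 above G4
  R3 @ bar1.2: C5 above G4
  R3 @ bar1.3: C5 above G4
  R2 @ bar2.0: C5/G4 P4 -> F4/F4 P1 similar
  R4 @ bar2.0: E3/F4 m2 untreated
  R4 @ bar2.0: E3/F4 m2 untreated
  R1 @ bar3.0: F4/F4 P1 -> E4/E4 P1 similar
  R2 @ bar3.0: G3/F4 m7 -> E3/E4 P8 similar
  R2 @ bar3.0: G3/F4 m7 -> E3/E4 P8 similar
  R1 @ bar4.0: E4/E4 P1 -> A3/A3 P1 similar
  R4 @ bar4.0: B2/A3 m7 untreated
  R4 @ bar4.0: B2/A3 m7 untreated
  R3 @ bar5.0: D4 above B3
  R4 @ bar5.0: C3/D4 M2 untreated
  R4 @ bar5.0: C3/B3 M7 untreated
  R3 @ bar5.1: D4 above B3
  R3 @ bar5.2: D4 above B3
  R3 @ bar5.3: D4 above B3
  R3 @ bar6.0: F4 above C4
  R4 @ bar6.0: D3/C4 m7 untreated
  R3 @ bar6.1: F4 above C4
  R3 @ bar6.2: F4 above C4
  R3 @ bar6.3: F4 above C4
  R2 @ bar7.0: B3/F4 TT -> D4/A4 P5 similar
  R2 @ bar7.0: B3/C4 m2 -> D4/A4 P5 similar
  R2 @ bar7.0: F4/C4 P4 -> A4/A4 P1 similar
  R1 @ bar8.0: D4/A4 P5 -> E4/B4 P5 similar
  R1 @ bar8.0: D4/A4 P5 -> E4/B4 P5 similar
  R1 @ bar8.0: A4/A4 P1 -> B4/B4 P1 similar

No (32 violations)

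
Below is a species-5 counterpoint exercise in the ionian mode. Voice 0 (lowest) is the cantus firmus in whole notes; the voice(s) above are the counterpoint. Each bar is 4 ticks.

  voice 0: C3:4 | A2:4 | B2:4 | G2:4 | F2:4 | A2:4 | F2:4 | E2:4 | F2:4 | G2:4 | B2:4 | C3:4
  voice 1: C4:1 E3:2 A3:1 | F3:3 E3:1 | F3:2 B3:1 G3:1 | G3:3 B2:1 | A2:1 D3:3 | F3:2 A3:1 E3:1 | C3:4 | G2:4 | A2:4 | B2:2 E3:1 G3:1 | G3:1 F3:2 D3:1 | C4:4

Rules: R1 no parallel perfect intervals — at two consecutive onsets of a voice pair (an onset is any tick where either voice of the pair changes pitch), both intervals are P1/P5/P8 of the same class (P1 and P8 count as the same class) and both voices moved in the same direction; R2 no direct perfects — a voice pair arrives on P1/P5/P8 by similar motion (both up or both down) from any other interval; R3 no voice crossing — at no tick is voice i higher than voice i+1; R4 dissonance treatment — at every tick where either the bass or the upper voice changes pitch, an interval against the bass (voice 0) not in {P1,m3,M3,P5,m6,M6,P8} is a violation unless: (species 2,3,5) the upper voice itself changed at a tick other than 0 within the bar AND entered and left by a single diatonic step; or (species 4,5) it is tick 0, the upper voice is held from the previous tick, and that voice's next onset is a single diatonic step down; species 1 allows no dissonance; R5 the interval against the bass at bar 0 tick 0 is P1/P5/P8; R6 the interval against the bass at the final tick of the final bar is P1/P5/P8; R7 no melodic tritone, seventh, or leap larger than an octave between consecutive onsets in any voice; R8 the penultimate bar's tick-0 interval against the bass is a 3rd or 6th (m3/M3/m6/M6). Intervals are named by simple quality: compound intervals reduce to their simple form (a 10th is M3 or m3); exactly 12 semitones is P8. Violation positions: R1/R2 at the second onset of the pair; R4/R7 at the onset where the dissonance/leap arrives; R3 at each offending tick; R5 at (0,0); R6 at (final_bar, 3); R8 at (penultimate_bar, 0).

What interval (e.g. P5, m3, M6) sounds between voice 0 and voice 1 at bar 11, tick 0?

voice 0=C3 voice 1=C4 -> P8

P8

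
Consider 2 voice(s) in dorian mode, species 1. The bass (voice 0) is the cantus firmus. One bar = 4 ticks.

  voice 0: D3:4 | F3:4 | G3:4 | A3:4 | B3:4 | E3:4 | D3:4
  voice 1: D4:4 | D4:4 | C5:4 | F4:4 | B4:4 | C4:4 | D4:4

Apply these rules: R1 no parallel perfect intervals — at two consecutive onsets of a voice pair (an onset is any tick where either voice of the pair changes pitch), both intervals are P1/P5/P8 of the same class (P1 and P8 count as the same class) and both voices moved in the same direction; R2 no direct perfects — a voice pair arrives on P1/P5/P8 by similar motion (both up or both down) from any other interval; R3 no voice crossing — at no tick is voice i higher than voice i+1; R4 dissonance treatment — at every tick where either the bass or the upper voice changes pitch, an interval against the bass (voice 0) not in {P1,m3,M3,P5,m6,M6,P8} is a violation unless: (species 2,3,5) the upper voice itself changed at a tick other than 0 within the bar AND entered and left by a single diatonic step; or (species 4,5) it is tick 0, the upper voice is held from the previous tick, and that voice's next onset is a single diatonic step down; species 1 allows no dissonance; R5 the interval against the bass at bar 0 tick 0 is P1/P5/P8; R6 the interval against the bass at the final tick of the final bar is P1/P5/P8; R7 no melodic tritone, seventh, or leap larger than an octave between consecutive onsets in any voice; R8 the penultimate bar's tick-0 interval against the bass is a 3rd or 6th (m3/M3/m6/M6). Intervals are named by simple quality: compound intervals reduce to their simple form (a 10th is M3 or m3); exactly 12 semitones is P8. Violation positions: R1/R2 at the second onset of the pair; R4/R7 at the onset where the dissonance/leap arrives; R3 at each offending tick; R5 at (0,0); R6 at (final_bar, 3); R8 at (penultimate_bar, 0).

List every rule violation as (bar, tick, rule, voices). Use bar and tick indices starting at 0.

bar 0: v0=D3 v1=D4 downbeat P8
bar 1: v0=F3 v1=D4 downbeat M6
bar 2: v0=G3 v1=C5 downbeat P4
bar 3: v0=A3 v1=F4 downbeat m6
bar 4: v0=B3 v1=B4 downbeat P8
bar 5: v0=E3 v1=C4 downbeat m6
bar 6: v0=D3 v1=D4 downbeat P8
  -> R4 @ bar 2 tick 0 v(0, 1): G3/C5 P4 untreated
  -> R7 @ bar 2 tick 0 v(1,): D4->C5 leap 10st
  -> R2 @ bar 4 tick 0 v(0, 1): A3/F4 m6 -> B3/B4 P8 similar
  -> R7 @ bar 4 tick 0 v(1,): F4->B4 leap 6st
  -> R7 @ bar 5 tick 0 v(1,): B4->C4 leap 11st

(2, 0, R4, (0, 1))
(2, 0, R7, (1,))
(4, 0, R2, (0, 1))
(4, 0, R7, (1,))
(5, 0, R7, (1,))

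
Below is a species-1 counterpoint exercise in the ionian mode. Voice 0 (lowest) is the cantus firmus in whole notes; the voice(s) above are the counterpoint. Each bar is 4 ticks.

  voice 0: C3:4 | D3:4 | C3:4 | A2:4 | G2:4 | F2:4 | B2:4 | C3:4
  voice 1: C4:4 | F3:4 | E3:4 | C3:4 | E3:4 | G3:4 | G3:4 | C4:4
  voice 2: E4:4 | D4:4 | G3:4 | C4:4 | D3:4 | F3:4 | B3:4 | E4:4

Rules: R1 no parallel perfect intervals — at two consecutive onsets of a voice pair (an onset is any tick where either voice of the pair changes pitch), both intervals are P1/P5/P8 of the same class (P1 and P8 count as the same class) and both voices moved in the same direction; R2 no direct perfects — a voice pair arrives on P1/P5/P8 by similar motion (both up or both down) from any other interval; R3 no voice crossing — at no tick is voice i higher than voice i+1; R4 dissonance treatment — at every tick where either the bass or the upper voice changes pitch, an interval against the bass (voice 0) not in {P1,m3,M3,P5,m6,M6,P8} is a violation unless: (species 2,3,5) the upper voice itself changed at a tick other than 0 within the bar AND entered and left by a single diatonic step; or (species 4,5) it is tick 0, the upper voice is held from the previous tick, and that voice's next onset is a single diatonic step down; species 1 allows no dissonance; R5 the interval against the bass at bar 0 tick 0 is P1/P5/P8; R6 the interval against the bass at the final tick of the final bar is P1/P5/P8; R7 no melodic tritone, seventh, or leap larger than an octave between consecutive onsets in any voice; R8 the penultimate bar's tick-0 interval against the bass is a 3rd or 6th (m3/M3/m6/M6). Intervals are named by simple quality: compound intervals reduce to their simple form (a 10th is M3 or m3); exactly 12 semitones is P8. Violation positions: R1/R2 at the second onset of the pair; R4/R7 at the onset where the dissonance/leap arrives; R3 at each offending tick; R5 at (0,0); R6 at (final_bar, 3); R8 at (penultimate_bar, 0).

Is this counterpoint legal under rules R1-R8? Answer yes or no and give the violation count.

No (19 violations)

bar 0: v0=C3 v1=C4 v2=E4 (M3)
bar 1: v0=D3 v1=F3 v2=D4 (P8)
bar 2: v0=C3 v1=E3 v2=G3 (P5)
bar 3: v0=A2 v1=C3 v2=C4 (m3)
bar 4: v0=G2 v1=E3 v2=D3 (P5)
bar 5: v0=F2 v1=G3 v2=F3 (P8)
bar 6: v0=B2 v1=G3 v2=B3 (P8)
bar 7: v0=C3 v1=C4 v2=E4 (M3)
  R5 @ bar0.0: opens on M3
  R2 @ bar2.0: D3/D4 P8 -> C3/G3 P5 similar
  R2 @ bar4.0: A2/C4 m3 -> G2/D3 P5 similar
  R3 @ bar4.0: E3 above D3
  R7 @ bar4.0: C4->D3 leap 10st
  R3 @ bar4.1: E3 above D3
  R3 @ bar4.2: E3 above D3
  R3 @ bar4.3: E3 above D3
  R3 @ bar5.0: G3 above F3
  R4 @ bar5.0: F2/G3 M2 untreated
  R3 @ bar5.1: G3 above F3
  R3 @ bar5.2: G3 above F3
  R3 @ bar5.3: G3 above F3
  R1 @ bar6.0: F2/F3 P8 -> B2/B3 P8 similar
  R7 @ bar6.0: F2->B2 leap 6st
  R7 @ bar6.0: F3->B3 leap 6st
  R8 @ bar6.0: penult P8 not 3rd/6th
  R2 @ bar7.0: B2/G3 m6 -> C3/C4 P8 similar
  R6 @ bar7.3: closes on M3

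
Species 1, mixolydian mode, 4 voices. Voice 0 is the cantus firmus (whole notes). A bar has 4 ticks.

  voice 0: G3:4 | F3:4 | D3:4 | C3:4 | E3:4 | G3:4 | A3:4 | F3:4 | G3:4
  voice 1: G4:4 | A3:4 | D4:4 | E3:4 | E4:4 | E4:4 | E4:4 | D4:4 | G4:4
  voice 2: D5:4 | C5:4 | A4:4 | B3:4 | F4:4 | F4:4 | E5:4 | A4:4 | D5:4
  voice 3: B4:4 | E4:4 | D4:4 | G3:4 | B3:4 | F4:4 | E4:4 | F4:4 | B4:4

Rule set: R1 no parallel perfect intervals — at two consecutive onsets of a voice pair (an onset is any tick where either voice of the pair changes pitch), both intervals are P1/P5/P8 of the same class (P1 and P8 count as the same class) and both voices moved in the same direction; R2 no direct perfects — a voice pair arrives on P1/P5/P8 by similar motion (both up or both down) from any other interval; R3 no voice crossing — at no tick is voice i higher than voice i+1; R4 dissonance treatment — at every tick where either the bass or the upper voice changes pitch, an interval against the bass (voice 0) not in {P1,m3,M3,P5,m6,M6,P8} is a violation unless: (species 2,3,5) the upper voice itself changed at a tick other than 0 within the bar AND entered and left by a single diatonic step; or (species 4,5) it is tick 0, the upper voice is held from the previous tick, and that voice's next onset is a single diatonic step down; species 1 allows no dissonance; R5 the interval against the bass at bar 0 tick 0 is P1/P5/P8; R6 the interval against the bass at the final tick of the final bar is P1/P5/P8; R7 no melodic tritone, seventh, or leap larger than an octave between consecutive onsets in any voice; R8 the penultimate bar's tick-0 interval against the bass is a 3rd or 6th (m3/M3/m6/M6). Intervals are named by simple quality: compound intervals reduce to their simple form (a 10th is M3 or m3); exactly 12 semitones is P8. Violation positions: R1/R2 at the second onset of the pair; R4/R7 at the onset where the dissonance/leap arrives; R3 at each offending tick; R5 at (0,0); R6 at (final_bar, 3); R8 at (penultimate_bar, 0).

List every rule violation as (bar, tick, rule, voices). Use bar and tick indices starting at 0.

(0, 0, R3, (2, 3))
(0, 0, R5, (0, 3))
(0, 1, R3, (2, 3))
(0, 2, R3, (2, 3))
(0, 3, R3, (2, 3))
(1, 0, R1, (0, 2))
(1, 0, R2, (1, 3))
(1, 0, R3, (2, 3))
(1, 0, R4, (0, 3))
(1, 0, R7, (1,))
(1, 1, R3, (2, 3))
(1, 2, R3, (2, 3))
(1, 3, R3, (2, 3))
(2, 0, R1, (0, 2))
(2, 0, R2, (0, 3))
(2, 0, R2, (2, 3))
(2, 0, R3, (2, 3))
(2, 1, R3, (2, 3))
(2, 2, R3, (2, 3))
(2, 3, R3, (2, 3))
(3, 0, R1, (1, 2))
(3, 0, R2, (0, 3))
(3, 0, R3, (2, 3))
(3, 0, R4, (0, 2))
(3, 0, R7, (1,))
(3, 0, R7, (2,))
(3, 1, R3, (2, 3))
(3, 2, R3, (2, 3))
(3, 3, R3, (2, 3))
(4, 0, R1, (0, 3))
(4, 0, R2, (0, 1))
(4, 0, R3, (2, 3))
(4, 0, R4, (0, 2))
(4, 0, R7, (2,))
(4, 1, R3, (2, 3))
(4, 2, R3, (2, 3))
(4, 3, R3, (2, 3))
(5, 0, R4, (0, 2))
(5, 0, R4, (0, 3))
(5, 0, R7, (3,))
(6, 0, R2, (0, 2))
(6, 0, R3, (2, 3))
(6, 0, R7, (2,))
(6, 1, R3, (2, 3))
(6, 2, R3, (2, 3))
(6, 3, R3, (2, 3))
(7, 0, R2, (1, 2))
(7, 0, R3, (2, 3))
(7, 0, R8, (0, 3))
(7, 1, R3, (2, 3))
(7, 2, R3, (2, 3))
(7, 3, R3, (2, 3))
(8, 0, R1, (1, 2))
(8, 0, R2, (0, 1))
(8, 0, R2, (0, 2))
(8, 0, R3, (2, 3))
(8, 0, R7, (3,))
(8, 1, R3, (2, 3))
(8, 2, R3, (2, 3))
(8, 3, R3, (2, 3))
(8, 3, R6, (0, 3))

bar 0: v0=G3 v1=G4 v2=D5 v3=B4 downbeat M3
bar 1: v0=F3 v1=A3 v2=C5 v3=E4 downbeat M7
bar 2: v0=D3 v1=D4 v2=A4 v3=D4 downbeat P8
bar 3: v0=C3 v1=E3 v2=B3 v3=G3 downbeat P5
bar 4: v0=E3 v1=E4 v2=F4 v3=B3 downbeat P5
bar 5: v0=G3 v1=E4 v2=F4 v3=F4 downbeat m7
bar 6: v0=A3 v1=E4 v2=E5 v3=E4 downbeat P5
bar 7: v0=F3 v1=D4 v2=A4 v3=F4 downbeat P8
bar 8: v0=G3 v1=G4 v2=D5 v3=B4 downbeat M3
  -> R3 @ bar 0 tick 0 v(2, 3): D5 above B4
  -> R5 @ bar 0 tick 0 v(0, 3): opens on M3
  -> R3 @ bar 0 tick 1 v(2, 3): D5 above B4
  -> R3 @ bar 0 tick 2 v(2, 3): D5 above B4
  -> R3 @ bar 0 tick 3 v(2, 3): D5 above B4
  -> R1 @ bar 1 tick 0 v(0, 2): G3/D5 P5 -> F3/C5 P5 similar
  -> R2 @ bar 1 tick 0 v(1, 3): G4/B4 M3 -> A3/E4 P5 similar
  -> R3 @ bar 1 tick 0 v(2, 3): C5 above E4
  -> R4 @ bar 1 tick 0 v(0, 3): F3/E4 M7 untreated
  -> R7 @ bar 1 tick 0 v(1,): G4->A3 leap 10st
  -> R3 @ bar 1 tick 1 v(2, 3): C5 above E4
  -> R3 @ bar 1 tick 2 v(2, 3): C5 above E4
  -> R3 @ bar 1 tick 3 v(2, 3): C5 above E4
  -> R1 @ bar 2 tick 0 v(0, 2): F3/C5 P5 -> D3/A4 P5 similar
  -> R2 @ bar 2 tick 0 v(0, 3): F3/E4 M7 -> D3/D4 P8 similar
  -> R2 @ bar 2 tick 0 v(2, 3): C5/E4 m6 -> A4/D4 P5 similar
  -> R3 @ bar 2 tick 0 v(2, 3): A4 above D4
  -> R3 @ bar 2 tick 1 v(2, 3): A4 above D4
  -> R3 @ bar 2 tick 2 v(2, 3): A4 above D4
  -> R3 @ bar 2 tick 3 v(2, 3): A4 above D4
  -> R1 @ bar 3 tick 0 v(1, 2): D4/A4 P5 -> E3/B3 P5 similar
  -> R2 @ bar 3 tick 0 v(0, 3): D3/D4 P8 -> C3/G3 P5 similar
  -> R3 @ bar 3 tick 0 v(2, 3): B3 above G3
  -> R4 @ bar 3 tick 0 v(0, 2): C3/B3 M7 untreated
  -> R7 @ bar 3 tick 0 v(1,): D4->E3 leap 10st
  -> R7 @ bar 3 tick 0 v(2,): A4->B3 leap 10st
  -> R3 @ bar 3 tick 1 v(2, 3): B3 above G3
  -> R3 @ bar 3 tick 2 v(2, 3): B3 above G3
  -> R3 @ bar 3 tick 3 v(2, 3): B3 above G3
  -> R1 @ bar 4 tick 0 v(0, 3): C3/G3 P5 -> E3/B3 P5 similar
  -> R2 @ bar 4 tick 0 v(0, 1): C3/E3 M3 -> E3/E4 P8 similar
  -> R3 @ bar 4 tick 0 v(2, 3): F4 above B3
  -> R4 @ bar 4 tick 0 v(0, 2): E3/F4 m2 untreated
  -> R7 @ bar 4 tick 0 v(2,): B3->F4 leap 6st
  -> R3 @ bar 4 tick 1 v(2, 3): F4 above B3
  -> R3 @ bar 4 tick 2 v(2, 3): F4 above B3
  -> R3 @ bar 4 tick 3 v(2, 3): F4 above B3
  -> R4 @ bar 5 tick 0 v(0, 2): G3/F4 m7 untreated
  -> R4 @ bar 5 tick 0 v(0, 3): G3/F4 m7 untreated
  -> R7 @ bar 5 tick 0 v(3,): B3->F4 leap 6st
  -> R2 @ bar 6 tick 0 v(0, 2): G3/F4 m7 -> A3/E5 P5 similar
  -> R3 @ bar 6 tick 0 v(2, 3): E5 above E4
  -> R7 @ bar 6 tick 0 v(2,): F4->E5 leap 11st
  -> R3 @ bar 6 tick 1 v(2, 3): E5 above E4
  -> R3 @ bar 6 tick 2 v(2, 3): E5 above E4
  -> R3 @ bar 6 tick 3 v(2, 3): E5 above E4
  -> R2 @ bar 7 tick 0 v(1, 2): E4/E5 P8 -> D4/A4 P5 similar
  -> R3 @ bar 7 tick 0 v(2, 3): A4 above F4
  -> R8 @ bar 7 tick 0 v(0, 3): penult P8 not 3rd/6th
  -> R3 @ bar 7 tick 1 v(2, 3): A4 above F4
  -> R3 @ bar 7 tick 2 v(2, 3): A4 above F4
  -> R3 @ bar 7 tick 3 v(2, 3): A4 above F4
  -> R1 @ bar 8 tick 0 v(1, 2): D4/A4 P5 -> G4/D5 P5 similar
  -> R2 @ bar 8 tick 0 v(0, 1): F3/D4 M6 -> G3/G4 P8 similar
  -> R2 @ bar 8 tick 0 v(0, 2): F3/A4 M3 -> G3/D5 P5 similar
  -> R3 @ bar 8 tick 0 v(2, 3): D5 above B4
  -> R7 @ bar 8 tick 0 v(3,): F4->B4 leap 6st
  -> R3 @ bar 8 tick 1 v(2, 3): D5 above B4
  -> R3 @ bar 8 tick 2 v(2, 3): D5 above B4
  -> R3 @ bar 8 tick 3 v(2, 3): D5 above B4
  -> R6 @ bar 8 tick 3 v(0, 3): closes on M3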